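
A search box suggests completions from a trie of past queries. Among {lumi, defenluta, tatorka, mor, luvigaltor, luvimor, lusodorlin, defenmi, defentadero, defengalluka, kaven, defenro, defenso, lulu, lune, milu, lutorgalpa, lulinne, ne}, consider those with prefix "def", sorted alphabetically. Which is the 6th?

defentadero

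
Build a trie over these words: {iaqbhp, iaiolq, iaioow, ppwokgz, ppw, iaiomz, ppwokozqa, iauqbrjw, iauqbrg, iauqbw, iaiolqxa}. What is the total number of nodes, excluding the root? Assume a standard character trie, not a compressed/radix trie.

Trace insertions, counting only characters that open a new branch:
  "iaqbhp" → 6 new (i, a, q, b, h, p)
  "iaiolq" → prefix "ia" already present; 4 new (i, o, l, q)
  "iaioow" → prefix "iaio" already present; 2 new (o, w)
  "ppwokgz" → 7 new (p, p, w, o, k, g, z)
  "ppw" → prefix "ppw" already present; 0 new (none)
  "iaiomz" → prefix "iaio" already present; 2 new (m, z)
  "ppwokozqa" → prefix "ppwok" already present; 4 new (o, z, q, a)
  "iauqbrjw" → prefix "ia" already present; 6 new (u, q, b, r, j, w)
  "iauqbrg" → prefix "iauqbr" already present; 1 new (g)
  "iauqbw" → prefix "iauqb" already present; 1 new (w)
  "iaiolqxa" → prefix "iaiolq" already present; 2 new (x, a)
Total nodes = 6 + 4 + 2 + 7 + 0 + 2 + 4 + 6 + 1 + 1 + 2 = 35

35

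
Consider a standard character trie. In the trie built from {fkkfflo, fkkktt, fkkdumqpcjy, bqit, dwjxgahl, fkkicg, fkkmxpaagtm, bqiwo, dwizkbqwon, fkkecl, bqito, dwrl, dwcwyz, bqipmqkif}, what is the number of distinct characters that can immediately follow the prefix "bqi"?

The children of the "bqi" node are the distinct next characters among strings starting with "bqi".
Distinct next characters after "bqi": p, t, w.
That node has 3 child edges.

3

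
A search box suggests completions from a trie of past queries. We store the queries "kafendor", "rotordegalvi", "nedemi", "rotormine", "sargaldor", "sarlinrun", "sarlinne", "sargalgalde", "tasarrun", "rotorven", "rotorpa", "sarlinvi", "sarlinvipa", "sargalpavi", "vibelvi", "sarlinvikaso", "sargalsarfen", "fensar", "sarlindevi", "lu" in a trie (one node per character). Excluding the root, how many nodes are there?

102

Count nodes per top-level branch (shared prefixes stored once):
  'f'-branch (fensar): 6 nodes
  'k'-branch (kafendor): 8 nodes
  'l'-branch (lu): 2 nodes
  'n'-branch (nedemi): 6 nodes
  'r'-branch (rotordegalvi, rotormine, rotorpa, rotorven): 21 nodes
  's'-branch (sargaldor, sargalgalde, sargalpavi, sargalsarfen, sarlindevi, sarlinne, sarlinrun, sarlinvi, sarlinvikaso, sarlinvipa): 44 nodes
  't'-branch (tasarrun): 8 nodes
  'v'-branch (vibelvi): 7 nodes
Sum: 102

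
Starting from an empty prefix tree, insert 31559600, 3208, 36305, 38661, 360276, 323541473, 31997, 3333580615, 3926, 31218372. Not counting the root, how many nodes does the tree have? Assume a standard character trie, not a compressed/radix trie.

Trace insertions, counting only characters that open a new branch:
  "31559600" → 8 new (3, 1, 5, 5, 9, 6, 0, 0)
  "3208" → prefix "3" already present; 3 new (2, 0, 8)
  "36305" → prefix "3" already present; 4 new (6, 3, 0, 5)
  "38661" → prefix "3" already present; 4 new (8, 6, 6, 1)
  "360276" → prefix "36" already present; 4 new (0, 2, 7, 6)
  "323541473" → prefix "32" already present; 7 new (3, 5, 4, 1, 4, 7, 3)
  "31997" → prefix "31" already present; 3 new (9, 9, 7)
  "3333580615" → prefix "3" already present; 9 new (3, 3, 3, 5, 8, 0, 6, 1, 5)
  "3926" → prefix "3" already present; 3 new (9, 2, 6)
  "31218372" → prefix "31" already present; 6 new (2, 1, 8, 3, 7, 2)
Total nodes = 8 + 3 + 4 + 4 + 4 + 7 + 3 + 9 + 3 + 6 = 51

51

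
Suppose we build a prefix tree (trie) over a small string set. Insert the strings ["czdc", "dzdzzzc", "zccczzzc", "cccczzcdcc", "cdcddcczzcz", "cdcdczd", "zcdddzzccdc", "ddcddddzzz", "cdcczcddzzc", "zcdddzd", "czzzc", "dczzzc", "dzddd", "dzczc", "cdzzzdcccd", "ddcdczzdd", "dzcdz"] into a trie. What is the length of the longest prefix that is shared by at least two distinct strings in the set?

Equivalently: take the maximum, over all pairs, of their longest common prefix length.
e.g. "zcdddzd" and "zcdddzzccdc" share the prefix "zcdddz" of length 6; no pair shares a longer one.
Longest shared-prefix length: 6

6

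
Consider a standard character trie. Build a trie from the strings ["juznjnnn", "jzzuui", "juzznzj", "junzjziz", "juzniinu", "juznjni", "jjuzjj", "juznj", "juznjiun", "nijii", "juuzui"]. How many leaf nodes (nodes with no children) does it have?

10

A leaf is a node with no children — equivalently, the end of a word that is not a proper prefix of any other stored word.
Those words: "jjuzjj", "junzjziz", "juuzui", "juzniinu", "juznjiun", "juznjni", "juznjnnn", "juzznzj", "jzzuui", "nijii"
Leaf count: 10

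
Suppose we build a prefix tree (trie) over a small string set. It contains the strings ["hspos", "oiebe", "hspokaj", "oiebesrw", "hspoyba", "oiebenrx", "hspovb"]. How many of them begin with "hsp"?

Walk to "hsp"; the words in its subtree are exactly those with that prefix.
Matches: "hspokaj", "hspos", "hspovb", "hspoyba"
Count: 4

4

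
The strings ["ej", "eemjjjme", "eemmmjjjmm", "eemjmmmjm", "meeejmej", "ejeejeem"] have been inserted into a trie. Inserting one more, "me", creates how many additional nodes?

0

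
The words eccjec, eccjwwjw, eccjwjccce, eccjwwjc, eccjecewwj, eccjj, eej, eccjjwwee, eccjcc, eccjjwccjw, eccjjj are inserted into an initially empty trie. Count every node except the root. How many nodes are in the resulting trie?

For each word, the new-node count is its length minus the longest prefix already in the trie:
  "eccjec" → 6 new (e, c, c, j, e, c)
  "eccjwwjw" → prefix "eccj" already present; 4 new (w, w, j, w)
  "eccjwjccce" → prefix "eccjw" already present; 5 new (j, c, c, c, e)
  "eccjwwjc" → prefix "eccjwwj" already present; 1 new (c)
  "eccjecewwj" → prefix "eccjec" already present; 4 new (e, w, w, j)
  "eccjj" → prefix "eccj" already present; 1 new (j)
  "eej" → prefix "e" already present; 2 new (e, j)
  "eccjjwwee" → prefix "eccjj" already present; 4 new (w, w, e, e)
  "eccjcc" → prefix "eccj" already present; 2 new (c, c)
  "eccjjwccjw" → prefix "eccjjw" already present; 4 new (c, c, j, w)
  "eccjjj" → prefix "eccjj" already present; 1 new (j)
Total nodes = 6 + 4 + 5 + 1 + 4 + 1 + 2 + 4 + 2 + 4 + 1 = 34

34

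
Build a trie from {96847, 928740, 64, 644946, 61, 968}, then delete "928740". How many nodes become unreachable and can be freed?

After clearing the end-marker at "928740", prune upward until reaching a node still needed by another word.
The suffix "28740" (5 nodes) is used only by "928740"; the node for "9" still has the child "6", so pruning stops there.
Nodes removed: 5

5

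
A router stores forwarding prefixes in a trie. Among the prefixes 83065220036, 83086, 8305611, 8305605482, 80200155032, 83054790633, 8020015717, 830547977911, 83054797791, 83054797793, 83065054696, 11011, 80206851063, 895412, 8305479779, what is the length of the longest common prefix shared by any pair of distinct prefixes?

Equivalently: take the maximum, over all pairs, of their longest common prefix length.
e.g. "83054797791" and "830547977911" share the prefix "83054797791" of length 11; no pair shares a longer one.
Longest shared-prefix length: 11

11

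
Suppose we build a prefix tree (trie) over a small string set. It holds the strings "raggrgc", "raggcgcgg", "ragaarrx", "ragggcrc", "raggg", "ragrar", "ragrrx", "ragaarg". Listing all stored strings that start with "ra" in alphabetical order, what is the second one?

ragaarrx

Filter for "ra…" and sort: "ragaarg", "ragaarrx", "raggcgcgg", "raggg", "ragggcrc", "raggrgc", "ragrar", "ragrrx"
Position 2: ragaarrx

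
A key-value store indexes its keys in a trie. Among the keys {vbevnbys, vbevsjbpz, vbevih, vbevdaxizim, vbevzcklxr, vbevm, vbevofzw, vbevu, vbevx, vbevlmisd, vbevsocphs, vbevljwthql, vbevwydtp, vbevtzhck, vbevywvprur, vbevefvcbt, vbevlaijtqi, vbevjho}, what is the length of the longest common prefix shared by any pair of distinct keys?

Equivalently: take the maximum, over all pairs, of their longest common prefix length.
"vbevlaijtqi" and "vbevljwthql" agree on "vbevl" (5 characters) before diverging; nothing deeper is shared.
Longest shared-prefix length: 5

5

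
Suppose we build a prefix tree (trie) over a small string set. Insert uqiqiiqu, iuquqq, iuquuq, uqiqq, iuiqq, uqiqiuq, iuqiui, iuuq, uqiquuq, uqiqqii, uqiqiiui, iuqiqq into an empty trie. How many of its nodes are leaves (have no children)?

A leaf is a node with no children — equivalently, the end of a word that is not a proper prefix of any other stored word.
Those words: "iuiqq", "iuqiqq", "iuqiui", "iuquqq", "iuquuq", "iuuq", "uqiqiiqu", "uqiqiiui", "uqiqiuq", "uqiqqii", "uqiquuq"
Leaf count: 11

11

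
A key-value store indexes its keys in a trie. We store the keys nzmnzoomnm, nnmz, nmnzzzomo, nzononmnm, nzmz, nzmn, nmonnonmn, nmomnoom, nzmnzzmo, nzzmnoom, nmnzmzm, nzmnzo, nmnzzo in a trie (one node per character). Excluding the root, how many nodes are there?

Count nodes per top-level branch (shared prefixes stored once):
  'n'-branch (nmnzmzm, nmnzzo, nmnzzzomo, nmomnoom, nmonnonmn, nnmz, nzmn, nzmnzo, nzmnzoomnm, nzmnzzmo, nzmz, nzononmnm, nzzmnoom): 54 nodes
Sum: 54

54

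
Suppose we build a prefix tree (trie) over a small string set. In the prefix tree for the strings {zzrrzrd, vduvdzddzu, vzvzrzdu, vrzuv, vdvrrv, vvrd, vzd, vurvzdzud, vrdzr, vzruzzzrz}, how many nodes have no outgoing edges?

10

A leaf is a node with no children — equivalently, the end of a word that is not a proper prefix of any other stored word.
Those words: "vduvdzddzu", "vdvrrv", "vrdzr", "vrzuv", "vurvzdzud", "vvrd", "vzd", "vzruzzzrz", "vzvzrzdu", "zzrrzrd"
Leaf count: 10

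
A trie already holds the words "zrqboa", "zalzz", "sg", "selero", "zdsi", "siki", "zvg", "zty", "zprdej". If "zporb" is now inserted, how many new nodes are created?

3

"zp" is already a path in the trie; the remaining "orb" must be added.
So 5 − 2 = 3 new nodes.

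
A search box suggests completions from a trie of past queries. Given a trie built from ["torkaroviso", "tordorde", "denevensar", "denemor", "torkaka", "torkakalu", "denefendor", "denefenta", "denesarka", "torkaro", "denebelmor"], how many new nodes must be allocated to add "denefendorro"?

2

The longest prefix of "denefendorro" already in the trie is "denefendor" (length 10).
New nodes needed: |"denefendorro"| − 10 = 12 − 10 = 2.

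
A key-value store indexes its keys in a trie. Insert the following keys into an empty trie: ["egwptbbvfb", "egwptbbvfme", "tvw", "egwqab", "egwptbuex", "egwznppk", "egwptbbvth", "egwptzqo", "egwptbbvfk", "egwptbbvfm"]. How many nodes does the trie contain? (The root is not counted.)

32

Trie structure (* marks end of a word):
(root)
├─ e
│  └─ g
│     └─ w
│        ├─ p
│        │  └─ t
│        │     ├─ b
│        │     │  ├─ b
│        │     │  │  └─ v
│        │     │  │     ├─ f
│        │     │  │     │  ├─ b *
│        │     │  │     │  ├─ k *
│        │     │  │     │  └─ m *
│        │     │  │     │     └─ e *
│        │     │  │     └─ t
│        │     │  │        └─ h *
│        │     │  └─ u
│        │     │     └─ e
│        │     │        └─ x *
│        │     └─ z
│        │        └─ q
│        │           └─ o *
│        ├─ q
│        │  └─ a
│        │     └─ b *
│        └─ z
│           └─ n
│              └─ p
│                 └─ p
│                    └─ k *
└─ t
   └─ v
      └─ w *
Counting every labelled node above: 32.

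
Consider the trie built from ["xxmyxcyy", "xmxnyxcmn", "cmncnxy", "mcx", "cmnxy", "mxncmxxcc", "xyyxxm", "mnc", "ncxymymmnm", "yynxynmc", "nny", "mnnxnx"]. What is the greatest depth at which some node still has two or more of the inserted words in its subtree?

Look for the deepest trie node that still has at least two words in its subtree.
e.g. "cmncnxy" and "cmnxy" share the prefix "cmn" of length 3; no pair shares a longer one.
Longest shared-prefix length: 3

3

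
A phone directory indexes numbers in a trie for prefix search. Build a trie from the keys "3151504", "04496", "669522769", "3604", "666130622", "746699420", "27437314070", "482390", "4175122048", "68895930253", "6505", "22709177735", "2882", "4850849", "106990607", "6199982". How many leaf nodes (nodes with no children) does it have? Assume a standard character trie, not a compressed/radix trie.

A leaf is a node with no children — equivalently, the end of a word that is not a proper prefix of any other stored word.
Those words: "04496", "106990607", "22709177735", "27437314070", "2882", "3151504", "3604", "4175122048", "482390", "4850849", "6199982", "6505", "666130622", "669522769", "68895930253", "746699420"
Leaf count: 16

16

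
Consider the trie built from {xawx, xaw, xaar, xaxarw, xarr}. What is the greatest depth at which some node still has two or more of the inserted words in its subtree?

The deepest shared node is where two words last agree before diverging.
e.g. "xaw" and "xawx" share the prefix "xaw" of length 3; no pair shares a longer one.
Longest shared-prefix length: 3

3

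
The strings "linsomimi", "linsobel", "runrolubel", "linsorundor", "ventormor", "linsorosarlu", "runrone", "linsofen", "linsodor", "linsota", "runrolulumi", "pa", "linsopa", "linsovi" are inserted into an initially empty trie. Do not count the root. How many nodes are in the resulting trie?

63

Trace insertions, counting only characters that open a new branch:
  "linsomimi" → 9 new (l, i, n, s, o, m, i, m, i)
  "linsobel" → prefix "linso" already present; 3 new (b, e, l)
  "runrolubel" → 10 new (r, u, n, r, o, l, u, b, e, l)
  "linsorundor" → prefix "linso" already present; 6 new (r, u, n, d, o, r)
  "ventormor" → 9 new (v, e, n, t, o, r, m, o, r)
  "linsorosarlu" → prefix "linsor" already present; 6 new (o, s, a, r, l, u)
  "runrone" → prefix "runro" already present; 2 new (n, e)
  "linsofen" → prefix "linso" already present; 3 new (f, e, n)
  "linsodor" → prefix "linso" already present; 3 new (d, o, r)
  "linsota" → prefix "linso" already present; 2 new (t, a)
  "runrolulumi" → prefix "runrolu" already present; 4 new (l, u, m, i)
  "pa" → 2 new (p, a)
  "linsopa" → prefix "linso" already present; 2 new (p, a)
  "linsovi" → prefix "linso" already present; 2 new (v, i)
Total nodes = 9 + 3 + 10 + 6 + 9 + 6 + 2 + 3 + 3 + 2 + 4 + 2 + 2 + 2 = 63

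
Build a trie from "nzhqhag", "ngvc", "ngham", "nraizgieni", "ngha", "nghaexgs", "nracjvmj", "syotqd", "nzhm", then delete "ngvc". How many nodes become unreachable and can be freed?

2

A node on "ngvc"'s path can go only if nothing else ends at it or branches off below it.
The suffix "vc" (2 nodes) is used only by "ngvc"; the node for "ng" still has the child "h", so pruning stops there.
Nodes removed: 2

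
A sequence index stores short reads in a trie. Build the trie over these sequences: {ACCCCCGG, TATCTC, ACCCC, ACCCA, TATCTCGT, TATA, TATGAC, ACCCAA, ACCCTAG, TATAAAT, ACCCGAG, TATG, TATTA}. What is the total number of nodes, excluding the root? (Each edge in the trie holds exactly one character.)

Count nodes per top-level branch (shared prefixes stored once):
  'A'-branch (ACCCA, ACCCAA, ACCCC, ACCCCCGG, ACCCGAG, ACCCTAG): 16 nodes
  'T'-branch (TATA, TATAAAT, TATCTC, TATCTCGT, TATG, TATGAC, TATTA): 17 nodes
Sum: 33

33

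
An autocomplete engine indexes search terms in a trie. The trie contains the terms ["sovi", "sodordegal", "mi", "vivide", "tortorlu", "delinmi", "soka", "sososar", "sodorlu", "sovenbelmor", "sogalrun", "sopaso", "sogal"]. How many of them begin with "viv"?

Filter for entries beginning with "viv":
Words under "viv": vivide
Count: 1

1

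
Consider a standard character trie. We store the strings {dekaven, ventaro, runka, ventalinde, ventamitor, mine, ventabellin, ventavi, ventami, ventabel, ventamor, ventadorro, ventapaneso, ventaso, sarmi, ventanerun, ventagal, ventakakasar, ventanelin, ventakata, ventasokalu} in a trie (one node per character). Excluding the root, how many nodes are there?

Trace insertions, counting only characters that open a new branch:
  "dekaven" → 7 new (d, e, k, a, v, e, n)
  "ventaro" → 7 new (v, e, n, t, a, r, o)
  "runka" → 5 new (r, u, n, k, a)
  "ventalinde" → prefix "venta" already present; 5 new (l, i, n, d, e)
  "ventamitor" → prefix "venta" already present; 5 new (m, i, t, o, r)
  "mine" → 4 new (m, i, n, e)
  "ventabellin" → prefix "venta" already present; 6 new (b, e, l, l, i, n)
  "ventavi" → prefix "venta" already present; 2 new (v, i)
  "ventami" → prefix "ventami" already present; 0 new (none)
  "ventabel" → prefix "ventabel" already present; 0 new (none)
  "ventamor" → prefix "ventam" already present; 2 new (o, r)
  "ventadorro" → prefix "venta" already present; 5 new (d, o, r, r, o)
  "ventapaneso" → prefix "venta" already present; 6 new (p, a, n, e, s, o)
  "ventaso" → prefix "venta" already present; 2 new (s, o)
  "sarmi" → 5 new (s, a, r, m, i)
  "ventanerun" → prefix "venta" already present; 5 new (n, e, r, u, n)
  "ventagal" → prefix "venta" already present; 3 new (g, a, l)
  "ventakakasar" → prefix "venta" already present; 7 new (k, a, k, a, s, a, r)
  "ventanelin" → prefix "ventane" already present; 3 new (l, i, n)
  "ventakata" → prefix "ventaka" already present; 2 new (t, a)
  "ventasokalu" → prefix "ventaso" already present; 4 new (k, a, l, u)
Total nodes = 7 + 7 + 5 + 5 + 5 + 4 + 6 + 2 + 0 + 0 + 2 + 5 + 6 + 2 + 5 + 5 + 3 + 7 + 3 + 2 + 4 = 85

85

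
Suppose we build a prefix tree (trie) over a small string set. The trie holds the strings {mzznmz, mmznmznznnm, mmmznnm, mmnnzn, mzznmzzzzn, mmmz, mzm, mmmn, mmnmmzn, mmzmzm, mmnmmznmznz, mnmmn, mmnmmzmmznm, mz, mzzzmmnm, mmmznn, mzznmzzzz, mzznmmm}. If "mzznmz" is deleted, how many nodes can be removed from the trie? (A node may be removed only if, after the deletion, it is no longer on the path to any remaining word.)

0

Walk "mzznmz" from the leaf back toward the root, removing each node that no remaining word uses.
Every node on "mzznmz" is still needed (e.g. by "mzznmzzzzn"), so nothing is freed.
Nodes removed: 0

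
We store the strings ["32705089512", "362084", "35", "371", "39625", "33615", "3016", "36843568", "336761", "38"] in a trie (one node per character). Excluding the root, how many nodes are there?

Insert word by word; a character creates a node only if that edge doesn't already exist:
  "32705089512" → 11 new (3, 2, 7, 0, 5, 0, 8, 9, 5, 1, 2)
  "362084" → prefix "3" already present; 5 new (6, 2, 0, 8, 4)
  "35" → prefix "3" already present; 1 new (5)
  "371" → prefix "3" already present; 2 new (7, 1)
  "39625" → prefix "3" already present; 4 new (9, 6, 2, 5)
  "33615" → prefix "3" already present; 4 new (3, 6, 1, 5)
  "3016" → prefix "3" already present; 3 new (0, 1, 6)
  "36843568" → prefix "36" already present; 6 new (8, 4, 3, 5, 6, 8)
  "336761" → prefix "336" already present; 3 new (7, 6, 1)
  "38" → prefix "3" already present; 1 new (8)
Total nodes = 11 + 5 + 1 + 2 + 4 + 4 + 3 + 6 + 3 + 1 = 40

40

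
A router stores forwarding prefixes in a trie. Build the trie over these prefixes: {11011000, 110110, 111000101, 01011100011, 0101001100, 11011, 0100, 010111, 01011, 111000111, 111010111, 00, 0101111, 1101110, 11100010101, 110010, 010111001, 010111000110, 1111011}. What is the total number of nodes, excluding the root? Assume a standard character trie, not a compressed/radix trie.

55

For each word, the new-node count is its length minus the longest prefix already in the trie:
  "11011000" → 8 new (1, 1, 0, 1, 1, 0, 0, 0)
  "110110" → prefix "110110" already present; 0 new (none)
  "111000101" → prefix "11" already present; 7 new (1, 0, 0, 0, 1, 0, 1)
  "01011100011" → 11 new (0, 1, 0, 1, 1, 1, 0, 0, 0, 1, 1)
  "0101001100" → prefix "0101" already present; 6 new (0, 0, 1, 1, 0, 0)
  "11011" → prefix "11011" already present; 0 new (none)
  "0100" → prefix "010" already present; 1 new (0)
  "010111" → prefix "010111" already present; 0 new (none)
  "01011" → prefix "01011" already present; 0 new (none)
  "111000111" → prefix "1110001" already present; 2 new (1, 1)
  "111010111" → prefix "1110" already present; 5 new (1, 0, 1, 1, 1)
  "00" → prefix "0" already present; 1 new (0)
  "0101111" → prefix "010111" already present; 1 new (1)
  "1101110" → prefix "11011" already present; 2 new (1, 0)
  "11100010101" → prefix "111000101" already present; 2 new (0, 1)
  "110010" → prefix "110" already present; 3 new (0, 1, 0)
  "010111001" → prefix "01011100" already present; 1 new (1)
  "010111000110" → prefix "01011100011" already present; 1 new (0)
  "1111011" → prefix "111" already present; 4 new (1, 0, 1, 1)
Total nodes = 8 + 0 + 7 + 11 + 6 + 0 + 1 + 0 + 0 + 2 + 5 + 1 + 1 + 2 + 2 + 3 + 1 + 1 + 4 = 55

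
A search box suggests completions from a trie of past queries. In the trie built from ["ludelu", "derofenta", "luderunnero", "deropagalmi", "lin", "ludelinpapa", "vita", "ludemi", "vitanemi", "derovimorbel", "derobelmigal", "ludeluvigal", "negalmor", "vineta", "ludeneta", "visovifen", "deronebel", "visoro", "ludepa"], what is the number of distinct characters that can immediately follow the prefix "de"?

1

Walk "de" from the root, arriving at one node.
Characters that immediately follow "de" among the stored strings: {r}.
That node has 1 child edge.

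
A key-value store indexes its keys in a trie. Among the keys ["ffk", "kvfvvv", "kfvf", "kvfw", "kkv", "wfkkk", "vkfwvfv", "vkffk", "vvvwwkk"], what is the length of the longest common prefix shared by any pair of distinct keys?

Equivalently: take the maximum, over all pairs, of their longest common prefix length.
e.g. "kvfvvv" and "kvfw" share the prefix "kvf" of length 3; no pair shares a longer one.
Longest shared-prefix length: 3

3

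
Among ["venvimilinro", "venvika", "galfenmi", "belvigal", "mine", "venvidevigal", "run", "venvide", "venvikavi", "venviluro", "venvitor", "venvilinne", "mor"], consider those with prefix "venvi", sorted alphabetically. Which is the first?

Words with prefix "venvi", in lexicographic order: "venvide", "venvidevigal", "venvika", "venvikavi", "venvilinne", "venviluro", "venvimilinro", "venvitor"
Position 1: venvide

venvide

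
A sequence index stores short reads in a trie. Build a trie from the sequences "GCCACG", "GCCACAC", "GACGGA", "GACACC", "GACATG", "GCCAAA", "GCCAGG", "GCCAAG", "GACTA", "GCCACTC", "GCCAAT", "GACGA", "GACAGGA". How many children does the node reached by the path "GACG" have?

2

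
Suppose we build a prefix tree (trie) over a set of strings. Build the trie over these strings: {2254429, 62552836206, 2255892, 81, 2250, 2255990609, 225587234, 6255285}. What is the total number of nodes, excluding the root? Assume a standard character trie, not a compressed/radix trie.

Count nodes per top-level branch (shared prefixes stored once):
  '2'-branch (2250, 2254429, 225587234, 2255892, 2255990609): 22 nodes
  '6'-branch (62552836206, 6255285): 12 nodes
  '8'-branch (81): 2 nodes
Sum: 36

36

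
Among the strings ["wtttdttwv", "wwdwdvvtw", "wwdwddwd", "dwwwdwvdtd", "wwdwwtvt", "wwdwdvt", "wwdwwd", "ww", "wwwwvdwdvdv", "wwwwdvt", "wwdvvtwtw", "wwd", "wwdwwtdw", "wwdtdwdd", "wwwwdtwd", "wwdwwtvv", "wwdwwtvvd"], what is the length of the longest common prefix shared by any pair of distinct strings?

The deepest shared node is where two words last agree before diverging.
e.g. "wwdwwtvv" and "wwdwwtvvd" share the prefix "wwdwwtvv" of length 8; no pair shares a longer one.
Longest shared-prefix length: 8

8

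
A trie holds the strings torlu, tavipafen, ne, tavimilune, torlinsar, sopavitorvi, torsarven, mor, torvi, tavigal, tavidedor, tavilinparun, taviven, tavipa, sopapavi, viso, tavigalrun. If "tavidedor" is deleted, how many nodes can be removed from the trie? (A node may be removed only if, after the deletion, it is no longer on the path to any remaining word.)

After clearing the end-marker at "tavidedor", prune upward until reaching a node still needed by another word.
The suffix "dedor" (5 nodes) is used only by "tavidedor"; the node for "tavi" still has the child "p", so pruning stops there.
Nodes removed: 5

5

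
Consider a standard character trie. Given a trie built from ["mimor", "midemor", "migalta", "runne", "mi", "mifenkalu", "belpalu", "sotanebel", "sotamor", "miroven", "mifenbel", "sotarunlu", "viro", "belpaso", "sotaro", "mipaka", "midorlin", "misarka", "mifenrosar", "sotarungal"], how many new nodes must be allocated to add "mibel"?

3

The longest prefix of "mibel" already in the trie is "mi" (length 2).
Each of the 3 remaining characters creates one node.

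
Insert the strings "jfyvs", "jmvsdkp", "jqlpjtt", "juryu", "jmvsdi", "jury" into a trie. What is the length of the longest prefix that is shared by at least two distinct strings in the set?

5

Equivalently: take the maximum, over all pairs, of their longest common prefix length.
"jmvsdi" and "jmvsdkp" agree on "jmvsd" (5 characters) before diverging; nothing deeper is shared.
Longest shared-prefix length: 5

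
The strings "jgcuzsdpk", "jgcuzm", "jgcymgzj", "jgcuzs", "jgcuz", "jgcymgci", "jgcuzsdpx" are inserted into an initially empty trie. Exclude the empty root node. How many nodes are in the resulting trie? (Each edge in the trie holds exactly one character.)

Trie structure (* marks end of a word):
(root)
└─ j
   └─ g
      └─ c
         ├─ u
         │  └─ z *
         │     ├─ m *
         │     └─ s *
         │        └─ d
         │           └─ p
         │              ├─ k *
         │              └─ x *
         └─ y
            └─ m
               └─ g
                  ├─ c
                  │  └─ i *
                  └─ z
                     └─ j *
Counting every labelled node above: 18.

18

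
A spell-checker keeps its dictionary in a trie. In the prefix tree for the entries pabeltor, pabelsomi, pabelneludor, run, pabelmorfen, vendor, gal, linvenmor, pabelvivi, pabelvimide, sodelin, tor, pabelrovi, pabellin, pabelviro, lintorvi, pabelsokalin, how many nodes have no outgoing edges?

17

A leaf is a node with no children — equivalently, the end of a word that is not a proper prefix of any other stored word.
Those words: "gal", "lintorvi", "linvenmor", "pabellin", "pabelmorfen", "pabelneludor", "pabelrovi", "pabelsokalin", "pabelsomi", "pabeltor", "pabelvimide", "pabelviro", "pabelvivi", "run", "sodelin", "tor", "vendor"
Leaf count: 17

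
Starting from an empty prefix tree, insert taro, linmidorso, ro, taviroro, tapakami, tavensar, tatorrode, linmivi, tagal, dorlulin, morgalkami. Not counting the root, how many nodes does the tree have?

63

Count nodes per top-level branch (shared prefixes stored once):
  'd'-branch (dorlulin): 8 nodes
  'l'-branch (linmidorso, linmivi): 12 nodes
  'm'-branch (morgalkami): 10 nodes
  'r'-branch (ro): 2 nodes
  't'-branch (tagal, tapakami, taro, tatorrode, tavensar, taviroro): 31 nodes
Sum: 63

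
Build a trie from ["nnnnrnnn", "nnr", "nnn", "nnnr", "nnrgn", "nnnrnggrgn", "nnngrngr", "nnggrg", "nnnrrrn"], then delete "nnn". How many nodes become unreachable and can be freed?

0

A node on "nnn"'s path can go only if nothing else ends at it or branches off below it.
Every node on "nnn" is still needed (e.g. by "nnnnrnnn"), so nothing is freed.
Nodes removed: 0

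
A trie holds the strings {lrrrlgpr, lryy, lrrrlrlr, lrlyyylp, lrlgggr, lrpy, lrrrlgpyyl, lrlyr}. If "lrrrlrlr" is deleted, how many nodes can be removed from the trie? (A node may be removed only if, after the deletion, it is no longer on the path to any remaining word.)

3

A node on "lrrrlrlr"'s path can go only if nothing else ends at it or branches off below it.
The suffix "rlr" (3 nodes) is used only by "lrrrlrlr"; the node for "lrrrl" still has the child "g", so pruning stops there.
Nodes removed: 3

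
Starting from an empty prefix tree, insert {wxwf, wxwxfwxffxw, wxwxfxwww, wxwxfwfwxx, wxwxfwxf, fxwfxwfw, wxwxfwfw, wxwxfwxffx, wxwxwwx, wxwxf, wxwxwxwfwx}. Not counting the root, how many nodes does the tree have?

Count nodes per top-level branch (shared prefixes stored once):
  'f'-branch (fxwfxwfw): 8 nodes
  'w'-branch (wxwf, wxwxf, wxwxfwfw, wxwxfwfwxx, wxwxfwxf, wxwxfwxffx, wxwxfwxffxw, wxwxfxwww, wxwxwwx, wxwxwxwfwx): 28 nodes
Sum: 36

36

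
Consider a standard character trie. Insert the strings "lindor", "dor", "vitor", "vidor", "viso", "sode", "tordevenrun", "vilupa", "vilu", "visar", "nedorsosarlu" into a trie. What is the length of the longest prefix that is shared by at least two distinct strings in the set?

Equivalently: take the maximum, over all pairs, of their longest common prefix length.
e.g. "vilu" and "vilupa" share the prefix "vilu" of length 4; no pair shares a longer one.
Longest shared-prefix length: 4

4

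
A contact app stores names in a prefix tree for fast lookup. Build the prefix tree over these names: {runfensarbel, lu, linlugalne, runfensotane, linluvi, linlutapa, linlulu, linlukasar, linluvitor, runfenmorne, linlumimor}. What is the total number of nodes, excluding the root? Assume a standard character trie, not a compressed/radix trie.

54

For each word, the new-node count is its length minus the longest prefix already in the trie:
  "runfensarbel" → 12 new (r, u, n, f, e, n, s, a, r, b, e, l)
  "lu" → 2 new (l, u)
  "linlugalne" → prefix "l" already present; 9 new (i, n, l, u, g, a, l, n, e)
  "runfensotane" → prefix "runfens" already present; 5 new (o, t, a, n, e)
  "linluvi" → prefix "linlu" already present; 2 new (v, i)
  "linlutapa" → prefix "linlu" already present; 4 new (t, a, p, a)
  "linlulu" → prefix "linlu" already present; 2 new (l, u)
  "linlukasar" → prefix "linlu" already present; 5 new (k, a, s, a, r)
  "linluvitor" → prefix "linluvi" already present; 3 new (t, o, r)
  "runfenmorne" → prefix "runfen" already present; 5 new (m, o, r, n, e)
  "linlumimor" → prefix "linlu" already present; 5 new (m, i, m, o, r)
Total nodes = 12 + 2 + 9 + 5 + 2 + 4 + 2 + 5 + 3 + 5 + 5 = 54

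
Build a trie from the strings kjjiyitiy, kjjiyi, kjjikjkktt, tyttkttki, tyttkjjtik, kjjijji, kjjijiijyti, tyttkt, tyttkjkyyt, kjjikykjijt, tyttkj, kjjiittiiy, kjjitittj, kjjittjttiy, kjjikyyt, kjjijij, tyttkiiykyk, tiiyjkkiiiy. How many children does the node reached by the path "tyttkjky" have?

1

Follow the path "tyttkjky" to its node, then look at its outgoing edges.
Characters that immediately follow "tyttkjky" among the stored strings: {y}.
That node has 1 child edge.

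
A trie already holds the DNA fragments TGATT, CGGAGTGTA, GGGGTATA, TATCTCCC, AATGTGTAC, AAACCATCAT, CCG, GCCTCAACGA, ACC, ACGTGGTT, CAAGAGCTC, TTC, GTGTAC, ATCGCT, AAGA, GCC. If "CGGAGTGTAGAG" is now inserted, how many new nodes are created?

3

The longest prefix of "CGGAGTGTAGAG" already in the trie is "CGGAGTGTA" (length 9).
New nodes needed: |"CGGAGTGTAGAG"| − 9 = 12 − 9 = 3.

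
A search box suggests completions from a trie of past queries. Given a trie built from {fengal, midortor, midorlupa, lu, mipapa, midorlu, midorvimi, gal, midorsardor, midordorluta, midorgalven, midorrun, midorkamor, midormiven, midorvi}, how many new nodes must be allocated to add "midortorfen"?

Walking "midortorfen" from the root, the first 8 characters ("midortor") follow existing edges; "f" is the first miss.
So 11 − 8 = 3 new nodes.

3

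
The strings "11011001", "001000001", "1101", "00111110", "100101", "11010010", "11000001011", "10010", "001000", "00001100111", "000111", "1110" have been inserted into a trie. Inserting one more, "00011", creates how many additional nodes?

Every character of "00011" already lies on an existing path (it is a prefix of some stored word).
No new nodes are needed: 0.

0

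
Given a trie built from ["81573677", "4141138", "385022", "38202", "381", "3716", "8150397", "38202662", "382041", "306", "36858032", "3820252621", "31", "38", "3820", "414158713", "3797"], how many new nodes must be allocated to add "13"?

2

No existing word starts with "1", so every character of "13" needs a new node.
2 − 0 = 2 new nodes.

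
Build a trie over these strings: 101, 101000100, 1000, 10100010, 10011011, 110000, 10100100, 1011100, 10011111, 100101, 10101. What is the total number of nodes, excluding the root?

Count nodes per top-level branch (shared prefixes stored once):
  '1'-branch (1000, 100101, 10011011, 10011111, 101, 10100010, 101000100, 10100100, 10101, 1011100, 110000): 34 nodes
Sum: 34

34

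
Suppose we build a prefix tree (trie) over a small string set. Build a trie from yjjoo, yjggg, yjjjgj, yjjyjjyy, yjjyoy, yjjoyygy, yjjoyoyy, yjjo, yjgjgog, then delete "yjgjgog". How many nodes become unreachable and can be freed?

4

Walk "yjgjgog" from the leaf back toward the root, removing each node that no remaining word uses.
The suffix "jgog" (4 nodes) is used only by "yjgjgog"; the node for "yjg" still has the child "g", so pruning stops there.
Nodes removed: 4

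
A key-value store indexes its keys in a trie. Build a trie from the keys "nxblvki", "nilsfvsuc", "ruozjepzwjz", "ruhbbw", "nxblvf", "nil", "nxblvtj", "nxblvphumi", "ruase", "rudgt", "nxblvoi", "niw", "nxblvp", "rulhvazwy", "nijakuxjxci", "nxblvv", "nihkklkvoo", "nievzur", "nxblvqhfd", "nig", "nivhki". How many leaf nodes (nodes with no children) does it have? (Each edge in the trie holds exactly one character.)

Leaves are exactly the stored words that no other stored word extends.
Those words: "nievzur", "nig", "nihkklkvoo", "nijakuxjxci", "nilsfvsuc", "nivhki", "niw", "nxblvf", "nxblvki", "nxblvoi", "nxblvphumi", "nxblvqhfd", "nxblvtj", "nxblvv", "ruase", "rudgt", "ruhbbw", "rulhvazwy", "ruozjepzwjz"
Leaf count: 19

19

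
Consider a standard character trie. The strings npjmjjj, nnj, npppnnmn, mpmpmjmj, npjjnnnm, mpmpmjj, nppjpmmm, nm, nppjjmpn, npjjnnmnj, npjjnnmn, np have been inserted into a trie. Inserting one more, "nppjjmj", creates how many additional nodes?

"nppjjm" is already a path in the trie; the remaining "j" must be added.
Each of the 1 remaining characters creates one node.

1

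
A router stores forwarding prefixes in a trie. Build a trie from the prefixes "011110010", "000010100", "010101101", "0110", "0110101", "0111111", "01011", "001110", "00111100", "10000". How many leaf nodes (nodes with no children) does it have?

9

Leaves are exactly the stored words that no other stored word extends.
Those words: "000010100", "001110", "00111100", "010101101", "01011", "0110101", "011110010", "0111111", "10000"
Leaf count: 9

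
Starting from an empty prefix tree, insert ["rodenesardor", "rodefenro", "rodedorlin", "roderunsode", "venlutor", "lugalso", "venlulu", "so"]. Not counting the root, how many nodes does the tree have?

49

Insert word by word; a character creates a node only if that edge doesn't already exist:
  "rodenesardor" → 12 new (r, o, d, e, n, e, s, a, r, d, o, r)
  "rodefenro" → prefix "rode" already present; 5 new (f, e, n, r, o)
  "rodedorlin" → prefix "rode" already present; 6 new (d, o, r, l, i, n)
  "roderunsode" → prefix "rode" already present; 7 new (r, u, n, s, o, d, e)
  "venlutor" → 8 new (v, e, n, l, u, t, o, r)
  "lugalso" → 7 new (l, u, g, a, l, s, o)
  "venlulu" → prefix "venlu" already present; 2 new (l, u)
  "so" → 2 new (s, o)
Total nodes = 12 + 5 + 6 + 7 + 8 + 7 + 2 + 2 = 49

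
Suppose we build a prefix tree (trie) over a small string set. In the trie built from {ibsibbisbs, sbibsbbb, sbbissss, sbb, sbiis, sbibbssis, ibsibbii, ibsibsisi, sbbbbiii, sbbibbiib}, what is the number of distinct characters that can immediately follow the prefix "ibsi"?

1

Walk "ibsi" from the root, arriving at one node.
Distinct next characters after "ibsi": b.
That node has 1 child edge.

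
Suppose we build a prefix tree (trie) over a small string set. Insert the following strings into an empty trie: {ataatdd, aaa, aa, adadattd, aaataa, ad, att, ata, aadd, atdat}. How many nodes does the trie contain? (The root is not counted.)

25

Insert word by word; a character creates a node only if that edge doesn't already exist:
  "ataatdd" → 7 new (a, t, a, a, t, d, d)
  "aaa" → prefix "a" already present; 2 new (a, a)
  "aa" → prefix "aa" already present; 0 new (none)
  "adadattd" → prefix "a" already present; 7 new (d, a, d, a, t, t, d)
  "aaataa" → prefix "aaa" already present; 3 new (t, a, a)
  "ad" → prefix "ad" already present; 0 new (none)
  "att" → prefix "at" already present; 1 new (t)
  "ata" → prefix "ata" already present; 0 new (none)
  "aadd" → prefix "aa" already present; 2 new (d, d)
  "atdat" → prefix "at" already present; 3 new (d, a, t)
Total nodes = 7 + 2 + 0 + 7 + 3 + 0 + 1 + 0 + 2 + 3 = 25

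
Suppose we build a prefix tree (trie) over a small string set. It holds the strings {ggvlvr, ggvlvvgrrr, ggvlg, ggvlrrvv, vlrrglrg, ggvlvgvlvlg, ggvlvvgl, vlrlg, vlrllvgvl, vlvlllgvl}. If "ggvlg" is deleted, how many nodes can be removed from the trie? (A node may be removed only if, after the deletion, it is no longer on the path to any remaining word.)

1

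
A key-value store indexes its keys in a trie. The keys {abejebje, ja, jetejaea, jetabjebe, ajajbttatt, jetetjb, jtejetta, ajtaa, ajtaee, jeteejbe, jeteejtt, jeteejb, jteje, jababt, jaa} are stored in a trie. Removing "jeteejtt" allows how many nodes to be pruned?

2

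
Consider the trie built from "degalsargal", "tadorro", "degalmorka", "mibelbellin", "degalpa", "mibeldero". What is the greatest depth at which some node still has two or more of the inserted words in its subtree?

The deepest shared node is where two words last agree before diverging.
e.g. "degalmorka" and "degalpa" share the prefix "degal" of length 5; no pair shares a longer one.
Longest shared-prefix length: 5

5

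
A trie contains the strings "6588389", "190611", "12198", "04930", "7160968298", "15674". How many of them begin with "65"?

1

Walk to "65"; the words in its subtree are exactly those with that prefix.
Matches: "6588389"
Count: 1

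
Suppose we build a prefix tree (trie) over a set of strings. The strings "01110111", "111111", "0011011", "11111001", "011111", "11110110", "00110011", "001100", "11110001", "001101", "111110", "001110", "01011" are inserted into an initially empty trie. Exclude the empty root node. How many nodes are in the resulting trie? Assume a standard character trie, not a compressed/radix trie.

40

Trie structure (* marks end of a word):
(root)
├─ 0
│  ├─ 0
│  │  └─ 1
│  │     └─ 1
│  │        ├─ 0
│  │        │  ├─ 0 *
│  │        │  │  └─ 1
│  │        │  │     └─ 1 *
│  │        │  └─ 1 *
│  │        │     └─ 1 *
│  │        └─ 1
│  │           └─ 0 *
│  └─ 1
│     ├─ 0
│     │  └─ 1
│     │     └─ 1 *
│     └─ 1
│        └─ 1
│           ├─ 0
│           │  └─ 1
│           │     └─ 1
│           │        └─ 1 *
│           └─ 1
│              └─ 1 *
└─ 1
   └─ 1
      └─ 1
         └─ 1
            ├─ 0
            │  ├─ 0
            │  │  └─ 0
            │  │     └─ 1 *
            │  └─ 1
            │     └─ 1
            │        └─ 0 *
            └─ 1
               ├─ 0 *
               │  └─ 0
               │     └─ 1 *
               └─ 1 *
Counting every labelled node above: 40.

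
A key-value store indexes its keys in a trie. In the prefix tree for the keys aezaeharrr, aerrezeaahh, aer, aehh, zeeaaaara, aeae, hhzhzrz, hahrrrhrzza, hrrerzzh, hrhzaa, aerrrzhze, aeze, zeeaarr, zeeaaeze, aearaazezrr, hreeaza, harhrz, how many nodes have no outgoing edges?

Leaves are exactly the stored words that no other stored word extends.
Those words: "aeae", "aearaazezrr", "aehh", "aerrezeaahh", "aerrrzhze", "aezaeharrr", "aeze", "hahrrrhrzza", "harhrz", "hhzhzrz", "hreeaza", "hrhzaa", "hrrerzzh", "zeeaaaara", "zeeaaeze", "zeeaarr"
Leaf count: 16

16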